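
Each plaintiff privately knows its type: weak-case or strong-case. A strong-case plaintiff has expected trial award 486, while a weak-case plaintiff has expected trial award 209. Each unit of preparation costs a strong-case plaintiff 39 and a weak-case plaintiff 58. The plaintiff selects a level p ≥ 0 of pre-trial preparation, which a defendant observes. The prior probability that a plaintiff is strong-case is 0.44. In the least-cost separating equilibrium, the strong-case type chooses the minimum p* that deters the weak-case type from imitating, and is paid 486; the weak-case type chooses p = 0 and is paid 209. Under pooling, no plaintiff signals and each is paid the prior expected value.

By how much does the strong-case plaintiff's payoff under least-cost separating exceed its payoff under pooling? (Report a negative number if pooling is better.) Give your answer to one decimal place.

Least-cost separating signal: p* solves 209 = 486 − 58·p*, so p* = (486 − 209)/58 ≈ 4.7759.
Strong-case type's separating payoff: 486 − 39 × p* = 486 − 39 × (486 − 209)/58 = 486 − 10803/58 ≈ 299.741.
Pooling payoff: 0.44 × 486 + 0.56 × 209 = 330.88.
Difference: 299.741 − 330.88 = -31.139, i.e. -31.1 to one decimal place.
The strong-case type would prefer the pooling outcome.

-31.1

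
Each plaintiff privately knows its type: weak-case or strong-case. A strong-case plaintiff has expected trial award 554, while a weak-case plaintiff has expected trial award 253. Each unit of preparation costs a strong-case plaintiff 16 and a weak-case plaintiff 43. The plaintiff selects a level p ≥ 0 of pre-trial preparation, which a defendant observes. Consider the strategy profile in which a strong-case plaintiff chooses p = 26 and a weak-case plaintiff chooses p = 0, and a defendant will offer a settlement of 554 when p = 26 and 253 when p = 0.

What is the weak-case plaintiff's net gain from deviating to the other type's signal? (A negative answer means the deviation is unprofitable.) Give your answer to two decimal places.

Playing p = 0 the weak-case plaintiff receives 253.
Deviating to p = 26 brings payment 554 at cost 43 × 26 = 1118, netting -564.
Gain from deviating: -564 − 253 = -817.00.
The gain is negative, so the weak-case type's incentive-compatibility constraint is satisfied.

-817.00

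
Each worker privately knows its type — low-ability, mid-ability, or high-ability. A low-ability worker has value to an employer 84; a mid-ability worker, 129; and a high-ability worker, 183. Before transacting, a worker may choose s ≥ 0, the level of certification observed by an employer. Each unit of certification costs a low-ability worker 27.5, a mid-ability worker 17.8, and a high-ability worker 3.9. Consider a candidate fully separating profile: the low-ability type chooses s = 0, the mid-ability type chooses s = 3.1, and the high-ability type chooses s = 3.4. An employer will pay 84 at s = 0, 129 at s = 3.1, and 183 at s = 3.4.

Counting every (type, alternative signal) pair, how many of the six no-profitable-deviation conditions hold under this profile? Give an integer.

Low-ability (own payoff 84): to s=3.1 gives 129 − 27.5×3.1 = 43.75 → no gain ✓; to s=3.4 gives 183 − 27.5×3.4 = 89.5 → profitable ✗.
High-ability (own payoff 183 − 3.9×3.4 = 169.74): to s=0 gives 84 → no gain ✓; to s=3.1 gives 129 − 3.9×3.1 = 116.91 → no gain ✓.
Mid-ability (own payoff 129 − 17.8×3.1 = 73.82): to s=0 gives 84 → profitable ✗; to s=3.4 gives 183 − 17.8×3.4 = 122.48 → profitable ✗.
3 of the 6 constraints hold; not an equilibrium.

3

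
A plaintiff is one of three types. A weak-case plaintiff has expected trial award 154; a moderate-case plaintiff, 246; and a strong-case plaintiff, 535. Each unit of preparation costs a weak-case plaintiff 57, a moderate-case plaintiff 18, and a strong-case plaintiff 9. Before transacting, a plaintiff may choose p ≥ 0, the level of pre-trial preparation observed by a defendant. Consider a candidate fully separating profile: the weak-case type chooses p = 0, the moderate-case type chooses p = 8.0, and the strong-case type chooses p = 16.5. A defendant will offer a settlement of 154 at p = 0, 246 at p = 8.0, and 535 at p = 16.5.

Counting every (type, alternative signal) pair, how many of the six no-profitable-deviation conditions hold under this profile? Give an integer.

Moderate-case (own payoff 246 − 18×8.0 = 102): to p=0 gives 154 → profitable ✗; to p=16.5 gives 535 − 18×16.5 = 238 → profitable ✗.
Strong-case (own payoff 535 − 9×16.5 = 386.5): to p=0 gives 154 → no gain ✓; to p=8.0 gives 246 − 9×8.0 = 174 → no gain ✓.
Weak-case (own payoff 154): to p=8.0 gives 246 − 57×8.0 = -210 → no gain ✓; to p=16.5 gives 535 − 57×16.5 = -405.5 → no gain ✓.
4 of the 6 constraints hold; not an equilibrium.

4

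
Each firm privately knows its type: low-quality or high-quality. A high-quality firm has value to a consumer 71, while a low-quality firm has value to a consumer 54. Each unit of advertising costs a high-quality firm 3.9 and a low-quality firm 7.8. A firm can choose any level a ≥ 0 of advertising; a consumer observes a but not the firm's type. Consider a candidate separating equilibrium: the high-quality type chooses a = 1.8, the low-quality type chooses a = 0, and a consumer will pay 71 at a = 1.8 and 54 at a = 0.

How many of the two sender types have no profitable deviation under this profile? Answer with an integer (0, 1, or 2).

High-quality type: signal → 71 − 3.9 × 1.8 = 63.98; deviate to 0 → 54. IC holds (63.98 ≥ 54).
Low-quality type: stay at 0 → 54; mimic → 71 − 7.8 × 1.8 = 56.96. IC fails (54 < 56.96).
1 of 2 constraints hold, so this profile is not an equilibrium.

1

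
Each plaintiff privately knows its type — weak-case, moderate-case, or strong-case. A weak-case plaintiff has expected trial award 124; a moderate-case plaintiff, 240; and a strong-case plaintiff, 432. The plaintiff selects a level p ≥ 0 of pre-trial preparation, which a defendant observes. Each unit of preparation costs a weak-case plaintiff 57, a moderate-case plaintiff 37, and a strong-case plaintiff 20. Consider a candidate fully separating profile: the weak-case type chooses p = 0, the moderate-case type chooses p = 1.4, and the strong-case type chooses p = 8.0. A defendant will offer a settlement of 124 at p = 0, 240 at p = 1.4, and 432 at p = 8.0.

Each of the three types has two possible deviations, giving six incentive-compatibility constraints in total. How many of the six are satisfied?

5

Moderate-case (own payoff 240 − 37×1.4 = 188.2): to p=0 gives 124 → no gain ✓; to p=8.0 gives 432 − 37×8.0 = 136 → no gain ✓.
Strong-case (own payoff 432 − 20×8.0 = 272): to p=0 gives 124 → no gain ✓; to p=1.4 gives 240 − 20×1.4 = 212 → no gain ✓.
Weak-case (own payoff 124): to p=1.4 gives 240 − 57×1.4 = 160.2 → profitable ✗; to p=8.0 gives 432 − 57×8.0 = -24 → no gain ✓.
5 of the 6 constraints hold; not an equilibrium.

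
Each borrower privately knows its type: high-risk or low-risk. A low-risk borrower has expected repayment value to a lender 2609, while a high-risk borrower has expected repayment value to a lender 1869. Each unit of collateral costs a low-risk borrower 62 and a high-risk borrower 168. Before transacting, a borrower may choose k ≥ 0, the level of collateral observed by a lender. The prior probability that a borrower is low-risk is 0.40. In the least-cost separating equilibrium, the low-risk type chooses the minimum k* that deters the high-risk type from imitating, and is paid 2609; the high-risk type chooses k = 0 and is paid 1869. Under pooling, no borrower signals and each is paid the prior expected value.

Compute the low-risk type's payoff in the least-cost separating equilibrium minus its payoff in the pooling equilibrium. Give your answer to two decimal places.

170.90

Least-cost separating signal: k* solves 1869 = 2609 − 168·k*, so k* = (2609 − 1869)/168 ≈ 4.4048.
Low-risk type's separating payoff: 2609 − 62 × k* = 2609 − 62 × (2609 − 1869)/168 = 2609 − 45880/168 ≈ 2335.9048.
Pooling payoff: 0.40 × 2609 + 0.60 × 1869 = 2165.
Difference: 2335.9048 − 2165 = 170.9048, i.e. 170.90 to two decimal places.
The low-risk type prefers to separate.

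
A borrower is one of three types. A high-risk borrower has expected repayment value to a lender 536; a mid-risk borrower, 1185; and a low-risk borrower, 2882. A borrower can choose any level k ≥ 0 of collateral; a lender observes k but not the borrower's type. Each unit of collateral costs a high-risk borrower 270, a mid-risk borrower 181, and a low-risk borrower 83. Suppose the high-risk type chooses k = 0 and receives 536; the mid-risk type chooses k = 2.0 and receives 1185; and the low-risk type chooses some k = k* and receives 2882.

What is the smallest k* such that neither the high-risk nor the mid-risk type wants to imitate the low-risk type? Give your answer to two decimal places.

Mid-risk type (on-path payoff 1185 − 181×2.0 = 823) won't mimic when 823 ≥ 2882 − 181·k*, i.e. k* ≥ 11.38.
High-risk type (on-path payoff 536) won't mimic when 536 ≥ 2882 − 270·k*, i.e. k* ≥ 8.69.
Both must hold, so k* = max(8.69, 11.38) = 11.38. The mid-risk type's constraint binds.

11.38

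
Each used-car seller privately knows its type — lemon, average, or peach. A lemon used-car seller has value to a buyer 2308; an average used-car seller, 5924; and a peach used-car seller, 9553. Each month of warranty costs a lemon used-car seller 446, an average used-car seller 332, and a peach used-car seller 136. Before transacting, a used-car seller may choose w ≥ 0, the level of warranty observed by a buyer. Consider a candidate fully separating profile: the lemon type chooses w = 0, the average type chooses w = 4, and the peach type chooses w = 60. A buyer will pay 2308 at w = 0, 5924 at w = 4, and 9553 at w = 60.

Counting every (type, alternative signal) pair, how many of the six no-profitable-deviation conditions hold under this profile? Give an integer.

Peach (own payoff 9553 − 136×60 = 1393): to w=0 gives 2308 → profitable ✗; to w=4 gives 5924 − 136×4 = 5380 → profitable ✗.
Average (own payoff 5924 − 332×4 = 4596): to w=0 gives 2308 → no gain ✓; to w=60 gives 9553 − 332×60 = -10367 → no gain ✓.
Lemon (own payoff 2308): to w=4 gives 5924 − 446×4 = 4140 → profitable ✗; to w=60 gives 9553 − 446×60 = -17207 → no gain ✓.
3 of the 6 constraints hold; not an equilibrium.

3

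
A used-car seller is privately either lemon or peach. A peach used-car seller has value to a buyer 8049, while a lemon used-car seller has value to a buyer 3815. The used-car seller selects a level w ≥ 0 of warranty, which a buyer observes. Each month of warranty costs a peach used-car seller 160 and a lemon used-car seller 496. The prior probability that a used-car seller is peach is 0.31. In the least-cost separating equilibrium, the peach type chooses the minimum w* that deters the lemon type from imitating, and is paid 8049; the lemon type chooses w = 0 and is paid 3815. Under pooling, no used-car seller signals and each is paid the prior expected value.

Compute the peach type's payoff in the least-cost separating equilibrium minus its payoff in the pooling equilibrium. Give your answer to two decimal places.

Least-cost separating signal: w* solves 3815 = 8049 − 496·w*, so w* = (8049 − 3815)/496 ≈ 8.5363.
Peach type's separating payoff: 8049 − 160 × w* = 8049 − 160 × (8049 − 3815)/496 = 8049 − 677440/496 ≈ 6683.1935.
Pooling payoff: 0.31 × 8049 + 0.69 × 3815 = 5127.54.
Difference: 6683.1935 − 5127.54 = 1555.6535, i.e. 1555.65 to two decimal places.
The peach type prefers to separate.

1555.65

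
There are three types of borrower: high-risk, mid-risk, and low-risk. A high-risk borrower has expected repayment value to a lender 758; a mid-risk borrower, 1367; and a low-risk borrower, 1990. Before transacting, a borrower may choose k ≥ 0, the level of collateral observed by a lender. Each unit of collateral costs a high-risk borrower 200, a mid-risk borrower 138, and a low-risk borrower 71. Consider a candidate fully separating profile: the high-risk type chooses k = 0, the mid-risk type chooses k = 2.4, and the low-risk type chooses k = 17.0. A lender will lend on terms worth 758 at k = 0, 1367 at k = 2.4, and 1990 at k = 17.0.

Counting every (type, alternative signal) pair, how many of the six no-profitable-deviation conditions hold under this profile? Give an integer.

4

Low-risk (own payoff 1990 − 71×17.0 = 783): to k=0 gives 758 → no gain ✓; to k=2.4 gives 1367 − 71×2.4 = 1196.6 → profitable ✗.
Mid-risk (own payoff 1367 − 138×2.4 = 1035.8): to k=0 gives 758 → no gain ✓; to k=17.0 gives 1990 − 138×17.0 = -356 → no gain ✓.
High-risk (own payoff 758): to k=2.4 gives 1367 − 200×2.4 = 887 → profitable ✗; to k=17.0 gives 1990 − 200×17.0 = -1410 → no gain ✓.
4 of the 6 constraints hold; not an equilibrium.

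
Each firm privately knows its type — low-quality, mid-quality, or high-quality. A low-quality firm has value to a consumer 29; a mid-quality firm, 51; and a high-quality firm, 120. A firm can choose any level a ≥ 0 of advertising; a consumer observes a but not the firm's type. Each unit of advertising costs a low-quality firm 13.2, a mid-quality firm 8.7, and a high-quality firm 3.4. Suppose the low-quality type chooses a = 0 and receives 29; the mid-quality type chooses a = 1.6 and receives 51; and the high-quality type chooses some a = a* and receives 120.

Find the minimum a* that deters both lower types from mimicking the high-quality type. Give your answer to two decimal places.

Mid-quality type (on-path payoff 51 − 8.7×1.6 = 37.08) won't mimic when 37.08 ≥ 120 − 8.7·a*, i.e. a* ≥ 9.53.
Low-quality type (on-path payoff 29) won't mimic when 29 ≥ 120 − 13.2·a*, i.e. a* ≥ 6.89.
Both must hold, so a* = max(6.89, 9.53) = 9.53. The mid-quality type's constraint binds.

9.53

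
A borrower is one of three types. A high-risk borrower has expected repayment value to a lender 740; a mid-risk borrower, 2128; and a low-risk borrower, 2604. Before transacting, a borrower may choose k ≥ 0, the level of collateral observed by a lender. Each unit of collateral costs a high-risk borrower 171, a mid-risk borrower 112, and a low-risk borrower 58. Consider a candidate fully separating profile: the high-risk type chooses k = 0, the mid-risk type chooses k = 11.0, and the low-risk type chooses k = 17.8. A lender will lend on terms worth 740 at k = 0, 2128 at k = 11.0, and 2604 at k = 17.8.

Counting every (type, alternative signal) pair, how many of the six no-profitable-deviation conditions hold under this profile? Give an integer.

6

High-risk (own payoff 740): to k=11.0 gives 2128 − 171×11.0 = 247 → no gain ✓; to k=17.8 gives 2604 − 171×17.8 = -439.8 → no gain ✓.
Mid-risk (own payoff 2128 − 112×11.0 = 896): to k=0 gives 740 → no gain ✓; to k=17.8 gives 2604 − 112×17.8 = 610.4 → no gain ✓.
Low-risk (own payoff 2604 − 58×17.8 = 1571.6): to k=0 gives 740 → no gain ✓; to k=11.0 gives 2128 − 58×11.0 = 1490 → no gain ✓.
6 of the 6 constraints hold; this profile is a separating equilibrium.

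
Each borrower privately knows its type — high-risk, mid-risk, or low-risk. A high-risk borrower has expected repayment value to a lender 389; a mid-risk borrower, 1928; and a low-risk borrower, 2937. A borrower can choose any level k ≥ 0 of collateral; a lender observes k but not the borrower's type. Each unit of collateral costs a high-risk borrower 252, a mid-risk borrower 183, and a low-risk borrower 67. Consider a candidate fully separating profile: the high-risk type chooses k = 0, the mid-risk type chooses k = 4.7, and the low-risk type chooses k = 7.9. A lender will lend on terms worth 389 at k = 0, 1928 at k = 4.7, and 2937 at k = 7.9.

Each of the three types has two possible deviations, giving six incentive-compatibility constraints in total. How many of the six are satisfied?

Mid-risk (own payoff 1928 − 183×4.7 = 1067.9): to k=0 gives 389 → no gain ✓; to k=7.9 gives 2937 − 183×7.9 = 1491.3 → profitable ✗.
Low-risk (own payoff 2937 − 67×7.9 = 2407.7): to k=0 gives 389 → no gain ✓; to k=4.7 gives 1928 − 67×4.7 = 1613.1 → no gain ✓.
High-risk (own payoff 389): to k=4.7 gives 1928 − 252×4.7 = 743.6 → profitable ✗; to k=7.9 gives 2937 − 252×7.9 = 946.2 → profitable ✗.
3 of the 6 constraints hold; not an equilibrium.

3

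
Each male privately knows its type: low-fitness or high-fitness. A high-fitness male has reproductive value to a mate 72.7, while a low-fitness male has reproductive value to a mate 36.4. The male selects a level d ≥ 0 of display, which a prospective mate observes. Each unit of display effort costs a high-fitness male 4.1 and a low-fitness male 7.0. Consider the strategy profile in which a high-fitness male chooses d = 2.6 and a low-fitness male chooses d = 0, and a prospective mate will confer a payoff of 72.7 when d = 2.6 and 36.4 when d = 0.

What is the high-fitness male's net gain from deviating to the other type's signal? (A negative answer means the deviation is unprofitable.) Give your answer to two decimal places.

-25.64

Playing d = 2.6 the high-fitness male receives 72.7 − 4.1 × 2.6 = 62.04.
Deviating to d = 0 yields 36.4 instead.
Gain from deviating: 36.4 − 62.04 = -25.64.
The gain is negative, so the high-fitness type's incentive-compatibility constraint is satisfied.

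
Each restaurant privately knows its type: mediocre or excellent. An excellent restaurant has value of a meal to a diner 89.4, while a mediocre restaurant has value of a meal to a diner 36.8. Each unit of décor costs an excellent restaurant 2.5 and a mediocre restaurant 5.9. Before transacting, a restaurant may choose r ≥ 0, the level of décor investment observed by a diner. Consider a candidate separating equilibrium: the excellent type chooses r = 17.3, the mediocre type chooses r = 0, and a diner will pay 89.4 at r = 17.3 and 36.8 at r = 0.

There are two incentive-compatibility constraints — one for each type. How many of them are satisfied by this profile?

2

Mediocre type: stay at 0 → 36.8; mimic → 89.4 − 5.9 × 17.3 = -12.67. IC holds (36.8 ≥ -12.67).
Excellent type: signal → 89.4 − 2.5 × 17.3 = 46.15; deviate to 0 → 36.8. IC holds (46.15 ≥ 36.8).
2 of 2 constraints hold, so this is a separating equilibrium.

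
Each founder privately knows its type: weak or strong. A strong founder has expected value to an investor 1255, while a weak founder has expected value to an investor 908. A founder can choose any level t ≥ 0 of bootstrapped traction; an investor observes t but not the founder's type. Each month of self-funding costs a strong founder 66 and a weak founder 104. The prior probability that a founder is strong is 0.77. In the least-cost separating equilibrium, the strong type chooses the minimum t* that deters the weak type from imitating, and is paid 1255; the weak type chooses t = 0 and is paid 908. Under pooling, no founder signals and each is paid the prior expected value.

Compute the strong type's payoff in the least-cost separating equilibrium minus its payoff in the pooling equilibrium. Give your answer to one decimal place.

Least-cost separating signal: t* solves 908 = 1255 − 104·t*, so t* = (1255 − 908)/104 ≈ 3.3365.
Strong type's separating payoff: 1255 − 66 × t* = 1255 − 66 × (1255 − 908)/104 = 1255 − 22902/104 ≈ 1034.788.
Pooling payoff: 0.77 × 1255 + 0.23 × 908 = 1175.19.
Difference: 1034.788 − 1175.19 = -140.402, i.e. -140.4 to one decimal place.
The strong type would prefer the pooling outcome.

-140.4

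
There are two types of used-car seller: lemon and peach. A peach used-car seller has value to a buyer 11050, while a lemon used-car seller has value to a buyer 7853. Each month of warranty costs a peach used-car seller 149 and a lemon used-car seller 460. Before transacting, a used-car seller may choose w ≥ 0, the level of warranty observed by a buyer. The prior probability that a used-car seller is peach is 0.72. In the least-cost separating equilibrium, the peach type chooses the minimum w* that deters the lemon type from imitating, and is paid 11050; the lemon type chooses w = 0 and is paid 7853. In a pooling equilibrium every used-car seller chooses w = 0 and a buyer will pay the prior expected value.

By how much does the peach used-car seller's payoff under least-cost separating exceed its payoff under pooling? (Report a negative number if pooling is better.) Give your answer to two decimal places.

Least-cost separating signal: w* solves 7853 = 11050 − 460·w*, so w* = (11050 − 7853)/460 = 6.95.
Peach type's separating payoff: 11050 − 149 × w* = 11050 − 149 × (11050 − 7853)/460 = 11050 − 476353/460 = 10014.45.
Pooling payoff: 0.72 × 11050 + 0.28 × 7853 = 10154.84.
Difference: 10014.45 − 10154.84 = -140.39.
The peach type would prefer the pooling outcome.

-140.39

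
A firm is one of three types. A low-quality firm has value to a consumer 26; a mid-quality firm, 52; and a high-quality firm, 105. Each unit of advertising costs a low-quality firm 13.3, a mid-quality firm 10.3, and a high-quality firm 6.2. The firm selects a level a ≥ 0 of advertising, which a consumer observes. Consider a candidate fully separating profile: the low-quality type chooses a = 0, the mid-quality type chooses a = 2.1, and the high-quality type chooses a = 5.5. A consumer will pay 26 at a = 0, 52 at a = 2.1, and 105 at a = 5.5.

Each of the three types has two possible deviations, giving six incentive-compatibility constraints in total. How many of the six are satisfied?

4

Mid-quality (own payoff 52 − 10.3×2.1 = 30.37): to a=0 gives 26 → no gain ✓; to a=5.5 gives 105 − 10.3×5.5 = 48.35 → profitable ✗.
Low-quality (own payoff 26): to a=2.1 gives 52 − 13.3×2.1 = 24.07 → no gain ✓; to a=5.5 gives 105 − 13.3×5.5 = 31.85 → profitable ✗.
High-quality (own payoff 105 − 6.2×5.5 = 70.9): to a=0 gives 26 → no gain ✓; to a=2.1 gives 52 − 6.2×2.1 = 38.98 → no gain ✓.
4 of the 6 constraints hold; not an equilibrium.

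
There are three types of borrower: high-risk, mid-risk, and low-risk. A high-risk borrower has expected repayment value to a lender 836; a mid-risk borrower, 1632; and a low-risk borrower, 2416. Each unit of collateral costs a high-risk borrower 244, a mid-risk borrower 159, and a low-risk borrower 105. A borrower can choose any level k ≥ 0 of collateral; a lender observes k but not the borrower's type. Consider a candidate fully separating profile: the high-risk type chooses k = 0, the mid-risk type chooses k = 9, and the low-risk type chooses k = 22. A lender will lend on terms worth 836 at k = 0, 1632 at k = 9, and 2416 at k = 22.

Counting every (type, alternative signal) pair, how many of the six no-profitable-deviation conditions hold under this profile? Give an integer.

3

Mid-risk (own payoff 1632 − 159×9 = 201): to k=0 gives 836 → profitable ✗; to k=22 gives 2416 − 159×22 = -1082 → no gain ✓.
Low-risk (own payoff 2416 − 105×22 = 106): to k=0 gives 836 → profitable ✗; to k=9 gives 1632 − 105×9 = 687 → profitable ✗.
High-risk (own payoff 836): to k=9 gives 1632 − 244×9 = -564 → no gain ✓; to k=22 gives 2416 − 244×22 = -2952 → no gain ✓.
3 of the 6 constraints hold; not an equilibrium.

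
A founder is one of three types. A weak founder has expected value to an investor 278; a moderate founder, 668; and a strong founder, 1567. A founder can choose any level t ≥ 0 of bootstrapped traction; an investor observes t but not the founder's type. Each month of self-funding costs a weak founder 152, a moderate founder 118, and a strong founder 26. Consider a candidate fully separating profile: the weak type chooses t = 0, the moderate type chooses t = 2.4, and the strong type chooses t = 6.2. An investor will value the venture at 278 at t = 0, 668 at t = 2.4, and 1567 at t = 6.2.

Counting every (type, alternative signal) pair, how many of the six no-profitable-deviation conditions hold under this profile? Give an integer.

Weak (own payoff 278): to t=2.4 gives 668 − 152×2.4 = 303.2 → profitable ✗; to t=6.2 gives 1567 − 152×6.2 = 624.6 → profitable ✗.
Moderate (own payoff 668 − 118×2.4 = 384.8): to t=0 gives 278 → no gain ✓; to t=6.2 gives 1567 − 118×6.2 = 835.4 → profitable ✗.
Strong (own payoff 1567 − 26×6.2 = 1405.8): to t=0 gives 278 → no gain ✓; to t=2.4 gives 668 − 26×2.4 = 605.6 → no gain ✓.
3 of the 6 constraints hold; not an equilibrium.

3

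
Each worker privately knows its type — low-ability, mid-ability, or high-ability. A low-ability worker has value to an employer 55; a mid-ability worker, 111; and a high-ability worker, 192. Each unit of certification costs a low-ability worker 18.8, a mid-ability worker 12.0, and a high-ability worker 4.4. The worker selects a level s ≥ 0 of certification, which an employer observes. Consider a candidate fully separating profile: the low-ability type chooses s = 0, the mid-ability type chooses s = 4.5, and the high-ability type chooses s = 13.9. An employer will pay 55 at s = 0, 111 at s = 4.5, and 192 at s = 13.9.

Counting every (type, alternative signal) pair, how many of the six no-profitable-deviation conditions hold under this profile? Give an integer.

High-ability (own payoff 192 − 4.4×13.9 = 130.84): to s=0 gives 55 → no gain ✓; to s=4.5 gives 111 − 4.4×4.5 = 91.2 → no gain ✓.
Low-ability (own payoff 55): to s=4.5 gives 111 − 18.8×4.5 = 26.4 → no gain ✓; to s=13.9 gives 192 − 18.8×13.9 = -69.32 → no gain ✓.
Mid-ability (own payoff 111 − 12.0×4.5 = 57): to s=0 gives 55 → no gain ✓; to s=13.9 gives 192 − 12.0×13.9 = 25.2 → no gain ✓.
6 of the 6 constraints hold; this profile is a separating equilibrium.

6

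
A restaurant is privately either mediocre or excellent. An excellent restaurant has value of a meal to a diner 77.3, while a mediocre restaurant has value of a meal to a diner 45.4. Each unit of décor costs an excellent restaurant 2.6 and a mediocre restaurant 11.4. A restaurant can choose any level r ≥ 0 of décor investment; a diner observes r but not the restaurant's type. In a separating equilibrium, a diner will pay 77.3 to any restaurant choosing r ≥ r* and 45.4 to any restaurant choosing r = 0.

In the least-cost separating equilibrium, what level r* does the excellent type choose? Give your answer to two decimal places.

A mediocre restaurant choosing r = 0 receives 45.4.
Imitating at r* instead would pay 77.3 at cost 11.4·r*, netting 77.3 − 11.4·r*.
Indifference: 45.4 = 77.3 − 11.4·r*, so r* = (77.3 − 45.4) / 11.4 ≈ 2.80.
This is the mediocre type's binding incentive-compatibility constraint; any r ≥ 2.80 sustains separation on that side.

2.80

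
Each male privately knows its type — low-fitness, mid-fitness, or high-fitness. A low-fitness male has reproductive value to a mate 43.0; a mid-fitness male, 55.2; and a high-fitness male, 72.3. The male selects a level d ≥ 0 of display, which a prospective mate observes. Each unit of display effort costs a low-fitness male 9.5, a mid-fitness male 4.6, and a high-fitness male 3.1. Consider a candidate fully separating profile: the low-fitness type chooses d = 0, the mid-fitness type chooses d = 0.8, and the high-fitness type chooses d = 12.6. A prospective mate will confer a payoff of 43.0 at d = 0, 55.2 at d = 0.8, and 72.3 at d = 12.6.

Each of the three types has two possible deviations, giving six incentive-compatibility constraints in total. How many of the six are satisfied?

3

Mid-fitness (own payoff 55.2 − 4.6×0.8 = 51.52): to d=0 gives 43.0 → no gain ✓; to d=12.6 gives 72.3 − 4.6×12.6 = 14.34 → no gain ✓.
High-fitness (own payoff 72.3 − 3.1×12.6 = 33.24): to d=0 gives 43.0 → profitable ✗; to d=0.8 gives 55.2 − 3.1×0.8 = 52.72 → profitable ✗.
Low-fitness (own payoff 43.0): to d=0.8 gives 55.2 − 9.5×0.8 = 47.6 → profitable ✗; to d=12.6 gives 72.3 − 9.5×12.6 = -47.4 → no gain ✓.
3 of the 6 constraints hold; not an equilibrium.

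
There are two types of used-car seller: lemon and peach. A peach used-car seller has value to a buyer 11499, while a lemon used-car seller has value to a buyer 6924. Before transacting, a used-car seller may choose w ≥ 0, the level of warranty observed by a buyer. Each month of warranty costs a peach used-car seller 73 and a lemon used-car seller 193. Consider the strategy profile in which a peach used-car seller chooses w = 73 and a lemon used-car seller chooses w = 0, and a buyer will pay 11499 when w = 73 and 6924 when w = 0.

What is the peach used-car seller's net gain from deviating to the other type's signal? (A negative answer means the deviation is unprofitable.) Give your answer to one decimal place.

Playing w = 73 the peach used-car seller receives 11499 − 73 × 73 = 6170.
Deviating to w = 0 yields 6924 instead.
Gain from deviating: 6924 − 6170 = 754.0.
The gain is positive, so the peach type's incentive-compatibility constraint is violated — this profile is not a separating equilibrium.

754.0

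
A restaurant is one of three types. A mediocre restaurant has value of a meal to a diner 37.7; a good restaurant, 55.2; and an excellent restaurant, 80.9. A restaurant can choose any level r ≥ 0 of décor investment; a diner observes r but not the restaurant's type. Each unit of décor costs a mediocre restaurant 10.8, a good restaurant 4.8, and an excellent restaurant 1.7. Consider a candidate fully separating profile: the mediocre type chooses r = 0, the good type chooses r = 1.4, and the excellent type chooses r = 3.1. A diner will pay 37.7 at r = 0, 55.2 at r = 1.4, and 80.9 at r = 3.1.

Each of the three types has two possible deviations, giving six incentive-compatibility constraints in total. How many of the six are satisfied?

Mediocre (own payoff 37.7): to r=1.4 gives 55.2 − 10.8×1.4 = 40.08 → profitable ✗; to r=3.1 gives 80.9 − 10.8×3.1 = 47.42 → profitable ✗.
Excellent (own payoff 80.9 − 1.7×3.1 = 75.63): to r=0 gives 37.7 → no gain ✓; to r=1.4 gives 55.2 − 1.7×1.4 = 52.82 → no gain ✓.
Good (own payoff 55.2 − 4.8×1.4 = 48.48): to r=0 gives 37.7 → no gain ✓; to r=3.1 gives 80.9 − 4.8×3.1 = 66.02 → profitable ✗.
3 of the 6 constraints hold; not an equilibrium.

3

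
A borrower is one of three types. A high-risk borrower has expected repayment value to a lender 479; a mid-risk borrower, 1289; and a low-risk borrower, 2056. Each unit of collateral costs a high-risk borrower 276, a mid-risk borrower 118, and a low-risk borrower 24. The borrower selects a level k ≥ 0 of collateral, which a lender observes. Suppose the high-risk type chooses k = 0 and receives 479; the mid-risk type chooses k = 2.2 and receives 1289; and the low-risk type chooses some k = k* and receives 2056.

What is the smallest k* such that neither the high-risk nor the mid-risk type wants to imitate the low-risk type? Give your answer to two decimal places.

8.70

High-risk type (on-path payoff 479) won't mimic when 479 ≥ 2056 − 276·k*, i.e. k* ≥ 5.71.
Mid-risk type (on-path payoff 1289 − 118×2.2 = 1029.4) won't mimic when 1029.4 ≥ 2056 − 118·k*, i.e. k* ≥ 8.70.
Both must hold, so k* = max(5.71, 8.70) = 8.70. The mid-risk type's constraint binds.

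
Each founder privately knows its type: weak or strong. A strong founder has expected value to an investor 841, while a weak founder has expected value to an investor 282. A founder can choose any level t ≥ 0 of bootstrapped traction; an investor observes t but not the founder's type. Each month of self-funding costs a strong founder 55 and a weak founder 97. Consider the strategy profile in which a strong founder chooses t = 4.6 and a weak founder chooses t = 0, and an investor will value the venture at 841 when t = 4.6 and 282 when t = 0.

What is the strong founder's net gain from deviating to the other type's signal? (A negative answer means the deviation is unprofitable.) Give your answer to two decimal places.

-306.00

Playing t = 4.6 the strong founder receives 841 − 55 × 4.6 = 588.
Deviating to t = 0 yields 282 instead.
Gain from deviating: 282 − 588 = -306.00.
The gain is negative, so the strong type's incentive-compatibility constraint is satisfied.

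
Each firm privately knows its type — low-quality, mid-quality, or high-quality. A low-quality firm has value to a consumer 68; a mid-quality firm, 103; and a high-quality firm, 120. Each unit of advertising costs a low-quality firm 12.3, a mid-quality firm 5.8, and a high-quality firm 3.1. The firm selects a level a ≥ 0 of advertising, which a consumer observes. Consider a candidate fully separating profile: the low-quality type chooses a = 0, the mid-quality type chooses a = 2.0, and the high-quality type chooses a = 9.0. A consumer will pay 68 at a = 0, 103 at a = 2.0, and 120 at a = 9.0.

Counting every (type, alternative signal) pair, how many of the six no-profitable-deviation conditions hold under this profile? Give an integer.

Low-quality (own payoff 68): to a=2.0 gives 103 − 12.3×2.0 = 78.4 → profitable ✗; to a=9.0 gives 120 − 12.3×9.0 = 9.3 → no gain ✓.
High-quality (own payoff 120 − 3.1×9.0 = 92.1): to a=0 gives 68 → no gain ✓; to a=2.0 gives 103 − 3.1×2.0 = 96.8 → profitable ✗.
Mid-quality (own payoff 103 − 5.8×2.0 = 91.4): to a=0 gives 68 → no gain ✓; to a=9.0 gives 120 − 5.8×9.0 = 67.8 → no gain ✓.
4 of the 6 constraints hold; not an equilibrium.

4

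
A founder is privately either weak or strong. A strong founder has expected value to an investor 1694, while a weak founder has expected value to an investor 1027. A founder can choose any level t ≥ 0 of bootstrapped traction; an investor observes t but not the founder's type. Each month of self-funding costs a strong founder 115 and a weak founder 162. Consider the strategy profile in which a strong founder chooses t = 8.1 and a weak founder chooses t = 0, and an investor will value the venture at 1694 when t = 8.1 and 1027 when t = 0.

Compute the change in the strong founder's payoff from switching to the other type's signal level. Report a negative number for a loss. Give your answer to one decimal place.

264.5

Playing t = 8.1 the strong founder receives 1694 − 115 × 8.1 = 762.5.
Deviating to t = 0 yields 1027 instead.
Gain from deviating: 1027 − 762.5 = 264.5.
The gain is positive, so the strong type's incentive-compatibility constraint is violated — this profile is not a separating equilibrium.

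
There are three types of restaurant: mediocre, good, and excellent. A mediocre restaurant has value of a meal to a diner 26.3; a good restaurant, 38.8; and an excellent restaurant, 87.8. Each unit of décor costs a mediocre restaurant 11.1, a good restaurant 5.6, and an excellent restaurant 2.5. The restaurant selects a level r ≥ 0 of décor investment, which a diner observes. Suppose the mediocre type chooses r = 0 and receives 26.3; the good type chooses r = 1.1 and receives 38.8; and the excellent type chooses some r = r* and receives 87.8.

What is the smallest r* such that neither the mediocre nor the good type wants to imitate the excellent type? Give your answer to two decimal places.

9.85

Mediocre type (on-path payoff 26.3) won't mimic when 26.3 ≥ 87.8 − 11.1·r*, i.e. r* ≥ 5.54.
Good type (on-path payoff 38.8 − 5.6×1.1 = 32.64) won't mimic when 32.64 ≥ 87.8 − 5.6·r*, i.e. r* ≥ 9.85.
Both must hold, so r* = max(5.54, 9.85) = 9.85. The good type's constraint binds.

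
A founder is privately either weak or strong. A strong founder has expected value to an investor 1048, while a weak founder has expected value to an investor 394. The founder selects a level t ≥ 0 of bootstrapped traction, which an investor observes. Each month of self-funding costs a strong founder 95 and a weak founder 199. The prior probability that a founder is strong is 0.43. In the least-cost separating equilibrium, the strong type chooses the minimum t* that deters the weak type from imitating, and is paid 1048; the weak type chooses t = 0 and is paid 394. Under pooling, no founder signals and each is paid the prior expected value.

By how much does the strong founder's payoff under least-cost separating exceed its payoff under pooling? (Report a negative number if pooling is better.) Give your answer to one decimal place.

Least-cost separating signal: t* solves 394 = 1048 − 199·t*, so t* = (1048 − 394)/199 ≈ 3.2864.
Strong type's separating payoff: 1048 − 95 × t* = 1048 − 95 × (1048 − 394)/199 = 1048 − 62130/199 ≈ 735.789.
Pooling payoff: 0.43 × 1048 + 0.57 × 394 = 675.22.
Difference: 735.789 − 675.22 = 60.569, i.e. 60.6 to one decimal place.
The strong type prefers to separate.

60.6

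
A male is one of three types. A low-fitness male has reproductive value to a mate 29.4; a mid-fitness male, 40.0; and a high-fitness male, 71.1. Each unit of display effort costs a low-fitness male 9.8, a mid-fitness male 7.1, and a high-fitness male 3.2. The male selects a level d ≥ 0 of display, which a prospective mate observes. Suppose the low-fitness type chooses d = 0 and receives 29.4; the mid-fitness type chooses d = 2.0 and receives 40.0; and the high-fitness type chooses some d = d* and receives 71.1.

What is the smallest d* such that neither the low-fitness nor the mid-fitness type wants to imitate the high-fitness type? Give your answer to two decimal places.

6.38

Low-fitness type (on-path payoff 29.4) won't mimic when 29.4 ≥ 71.1 − 9.8·d*, i.e. d* ≥ 4.26.
Mid-fitness type (on-path payoff 40.0 − 7.1×2.0 = 25.8) won't mimic when 25.8 ≥ 71.1 − 7.1·d*, i.e. d* ≥ 6.38.
Both must hold, so d* = max(4.26, 6.38) = 6.38. The mid-fitness type's constraint binds.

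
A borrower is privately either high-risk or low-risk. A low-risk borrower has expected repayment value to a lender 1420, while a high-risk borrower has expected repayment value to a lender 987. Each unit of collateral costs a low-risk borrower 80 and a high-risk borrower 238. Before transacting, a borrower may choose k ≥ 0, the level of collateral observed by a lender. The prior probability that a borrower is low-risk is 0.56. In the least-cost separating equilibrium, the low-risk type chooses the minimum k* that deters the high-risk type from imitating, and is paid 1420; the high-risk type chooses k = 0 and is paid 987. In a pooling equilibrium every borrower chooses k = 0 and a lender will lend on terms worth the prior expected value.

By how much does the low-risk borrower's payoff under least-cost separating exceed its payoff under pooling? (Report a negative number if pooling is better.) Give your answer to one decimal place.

Least-cost separating signal: k* solves 987 = 1420 − 238·k*, so k* = (1420 − 987)/238 ≈ 1.8193.
Low-risk type's separating payoff: 1420 − 80 × k* = 1420 − 80 × (1420 − 987)/238 = 1420 − 34640/238 ≈ 1274.454.
Pooling payoff: 0.56 × 1420 + 0.44 × 987 = 1229.48.
Difference: 1274.454 − 1229.48 = 44.974, i.e. 45.0 to one decimal place.
The low-risk type prefers to separate.

45.0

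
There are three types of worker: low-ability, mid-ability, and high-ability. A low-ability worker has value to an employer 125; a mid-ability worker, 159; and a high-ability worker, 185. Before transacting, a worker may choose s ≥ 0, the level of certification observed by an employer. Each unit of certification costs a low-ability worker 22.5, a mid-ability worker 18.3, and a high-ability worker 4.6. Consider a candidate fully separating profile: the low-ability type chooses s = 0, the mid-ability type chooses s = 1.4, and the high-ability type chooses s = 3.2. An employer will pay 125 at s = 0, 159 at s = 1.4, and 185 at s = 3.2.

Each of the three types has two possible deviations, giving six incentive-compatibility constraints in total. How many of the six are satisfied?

5

Low-ability (own payoff 125): to s=1.4 gives 159 − 22.5×1.4 = 127.5 → profitable ✗; to s=3.2 gives 185 − 22.5×3.2 = 113 → no gain ✓.
Mid-ability (own payoff 159 − 18.3×1.4 = 133.38): to s=0 gives 125 → no gain ✓; to s=3.2 gives 185 − 18.3×3.2 = 126.44 → no gain ✓.
High-ability (own payoff 185 − 4.6×3.2 = 170.28): to s=0 gives 125 → no gain ✓; to s=1.4 gives 159 − 4.6×1.4 = 152.56 → no gain ✓.
5 of the 6 constraints hold; not an equilibrium.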